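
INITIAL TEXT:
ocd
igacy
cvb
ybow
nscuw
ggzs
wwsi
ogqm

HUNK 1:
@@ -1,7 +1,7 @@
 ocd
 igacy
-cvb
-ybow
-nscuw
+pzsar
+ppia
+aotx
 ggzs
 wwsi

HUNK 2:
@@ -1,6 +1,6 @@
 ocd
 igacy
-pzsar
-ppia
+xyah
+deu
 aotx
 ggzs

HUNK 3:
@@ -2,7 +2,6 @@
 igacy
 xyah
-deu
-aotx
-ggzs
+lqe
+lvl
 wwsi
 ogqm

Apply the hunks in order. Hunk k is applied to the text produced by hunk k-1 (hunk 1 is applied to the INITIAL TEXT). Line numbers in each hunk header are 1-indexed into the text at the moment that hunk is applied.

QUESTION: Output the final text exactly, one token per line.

Answer: ocd
igacy
xyah
lqe
lvl
wwsi
ogqm

Derivation:
Hunk 1: at line 1 remove [cvb,ybow,nscuw] add [pzsar,ppia,aotx] -> 8 lines: ocd igacy pzsar ppia aotx ggzs wwsi ogqm
Hunk 2: at line 1 remove [pzsar,ppia] add [xyah,deu] -> 8 lines: ocd igacy xyah deu aotx ggzs wwsi ogqm
Hunk 3: at line 2 remove [deu,aotx,ggzs] add [lqe,lvl] -> 7 lines: ocd igacy xyah lqe lvl wwsi ogqm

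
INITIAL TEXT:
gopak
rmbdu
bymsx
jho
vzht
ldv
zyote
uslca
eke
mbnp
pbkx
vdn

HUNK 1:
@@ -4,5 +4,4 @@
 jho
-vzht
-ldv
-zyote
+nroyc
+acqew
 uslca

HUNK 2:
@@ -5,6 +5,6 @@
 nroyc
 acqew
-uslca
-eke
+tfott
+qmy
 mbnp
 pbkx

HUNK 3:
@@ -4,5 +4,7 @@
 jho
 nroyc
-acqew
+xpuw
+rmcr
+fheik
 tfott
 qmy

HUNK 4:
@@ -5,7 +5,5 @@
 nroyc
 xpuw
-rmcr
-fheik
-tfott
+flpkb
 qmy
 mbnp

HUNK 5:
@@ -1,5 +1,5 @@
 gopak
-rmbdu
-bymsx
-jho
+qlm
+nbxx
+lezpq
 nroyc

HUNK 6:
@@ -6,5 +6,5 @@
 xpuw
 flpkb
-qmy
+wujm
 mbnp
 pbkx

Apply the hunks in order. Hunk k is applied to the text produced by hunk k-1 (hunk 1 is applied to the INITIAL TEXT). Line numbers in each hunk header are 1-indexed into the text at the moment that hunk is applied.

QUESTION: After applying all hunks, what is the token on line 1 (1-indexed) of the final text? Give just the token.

Answer: gopak

Derivation:
Hunk 1: at line 4 remove [vzht,ldv,zyote] add [nroyc,acqew] -> 11 lines: gopak rmbdu bymsx jho nroyc acqew uslca eke mbnp pbkx vdn
Hunk 2: at line 5 remove [uslca,eke] add [tfott,qmy] -> 11 lines: gopak rmbdu bymsx jho nroyc acqew tfott qmy mbnp pbkx vdn
Hunk 3: at line 4 remove [acqew] add [xpuw,rmcr,fheik] -> 13 lines: gopak rmbdu bymsx jho nroyc xpuw rmcr fheik tfott qmy mbnp pbkx vdn
Hunk 4: at line 5 remove [rmcr,fheik,tfott] add [flpkb] -> 11 lines: gopak rmbdu bymsx jho nroyc xpuw flpkb qmy mbnp pbkx vdn
Hunk 5: at line 1 remove [rmbdu,bymsx,jho] add [qlm,nbxx,lezpq] -> 11 lines: gopak qlm nbxx lezpq nroyc xpuw flpkb qmy mbnp pbkx vdn
Hunk 6: at line 6 remove [qmy] add [wujm] -> 11 lines: gopak qlm nbxx lezpq nroyc xpuw flpkb wujm mbnp pbkx vdn
Final line 1: gopak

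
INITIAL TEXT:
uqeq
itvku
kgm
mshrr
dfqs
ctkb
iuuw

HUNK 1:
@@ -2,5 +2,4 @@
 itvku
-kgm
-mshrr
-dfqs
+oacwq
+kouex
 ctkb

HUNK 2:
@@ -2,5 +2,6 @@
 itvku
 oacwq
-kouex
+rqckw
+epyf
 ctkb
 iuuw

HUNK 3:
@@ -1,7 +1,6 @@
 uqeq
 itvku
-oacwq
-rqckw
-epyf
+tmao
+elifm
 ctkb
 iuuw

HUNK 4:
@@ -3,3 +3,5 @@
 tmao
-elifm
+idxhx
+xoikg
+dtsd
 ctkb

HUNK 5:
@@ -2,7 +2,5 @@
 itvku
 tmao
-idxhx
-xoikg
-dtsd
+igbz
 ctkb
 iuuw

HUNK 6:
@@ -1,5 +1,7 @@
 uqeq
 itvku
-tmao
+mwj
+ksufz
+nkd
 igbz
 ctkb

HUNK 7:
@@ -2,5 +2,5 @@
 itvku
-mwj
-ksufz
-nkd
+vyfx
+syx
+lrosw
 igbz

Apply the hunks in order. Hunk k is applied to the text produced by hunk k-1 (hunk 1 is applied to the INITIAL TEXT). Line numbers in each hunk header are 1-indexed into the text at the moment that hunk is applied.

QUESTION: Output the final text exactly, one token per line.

Answer: uqeq
itvku
vyfx
syx
lrosw
igbz
ctkb
iuuw

Derivation:
Hunk 1: at line 2 remove [kgm,mshrr,dfqs] add [oacwq,kouex] -> 6 lines: uqeq itvku oacwq kouex ctkb iuuw
Hunk 2: at line 2 remove [kouex] add [rqckw,epyf] -> 7 lines: uqeq itvku oacwq rqckw epyf ctkb iuuw
Hunk 3: at line 1 remove [oacwq,rqckw,epyf] add [tmao,elifm] -> 6 lines: uqeq itvku tmao elifm ctkb iuuw
Hunk 4: at line 3 remove [elifm] add [idxhx,xoikg,dtsd] -> 8 lines: uqeq itvku tmao idxhx xoikg dtsd ctkb iuuw
Hunk 5: at line 2 remove [idxhx,xoikg,dtsd] add [igbz] -> 6 lines: uqeq itvku tmao igbz ctkb iuuw
Hunk 6: at line 1 remove [tmao] add [mwj,ksufz,nkd] -> 8 lines: uqeq itvku mwj ksufz nkd igbz ctkb iuuw
Hunk 7: at line 2 remove [mwj,ksufz,nkd] add [vyfx,syx,lrosw] -> 8 lines: uqeq itvku vyfx syx lrosw igbz ctkb iuuw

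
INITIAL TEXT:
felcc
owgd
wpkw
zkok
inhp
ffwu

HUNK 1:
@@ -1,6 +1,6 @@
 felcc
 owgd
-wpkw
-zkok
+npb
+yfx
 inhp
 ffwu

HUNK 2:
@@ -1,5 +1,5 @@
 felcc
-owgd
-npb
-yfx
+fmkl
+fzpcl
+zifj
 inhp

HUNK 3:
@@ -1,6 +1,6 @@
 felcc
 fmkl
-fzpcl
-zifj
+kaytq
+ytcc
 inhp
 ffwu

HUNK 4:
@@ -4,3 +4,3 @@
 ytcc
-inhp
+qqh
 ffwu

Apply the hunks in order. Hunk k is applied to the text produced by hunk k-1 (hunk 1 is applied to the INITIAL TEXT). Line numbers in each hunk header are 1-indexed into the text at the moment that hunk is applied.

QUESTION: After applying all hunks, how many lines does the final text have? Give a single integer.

Answer: 6

Derivation:
Hunk 1: at line 1 remove [wpkw,zkok] add [npb,yfx] -> 6 lines: felcc owgd npb yfx inhp ffwu
Hunk 2: at line 1 remove [owgd,npb,yfx] add [fmkl,fzpcl,zifj] -> 6 lines: felcc fmkl fzpcl zifj inhp ffwu
Hunk 3: at line 1 remove [fzpcl,zifj] add [kaytq,ytcc] -> 6 lines: felcc fmkl kaytq ytcc inhp ffwu
Hunk 4: at line 4 remove [inhp] add [qqh] -> 6 lines: felcc fmkl kaytq ytcc qqh ffwu
Final line count: 6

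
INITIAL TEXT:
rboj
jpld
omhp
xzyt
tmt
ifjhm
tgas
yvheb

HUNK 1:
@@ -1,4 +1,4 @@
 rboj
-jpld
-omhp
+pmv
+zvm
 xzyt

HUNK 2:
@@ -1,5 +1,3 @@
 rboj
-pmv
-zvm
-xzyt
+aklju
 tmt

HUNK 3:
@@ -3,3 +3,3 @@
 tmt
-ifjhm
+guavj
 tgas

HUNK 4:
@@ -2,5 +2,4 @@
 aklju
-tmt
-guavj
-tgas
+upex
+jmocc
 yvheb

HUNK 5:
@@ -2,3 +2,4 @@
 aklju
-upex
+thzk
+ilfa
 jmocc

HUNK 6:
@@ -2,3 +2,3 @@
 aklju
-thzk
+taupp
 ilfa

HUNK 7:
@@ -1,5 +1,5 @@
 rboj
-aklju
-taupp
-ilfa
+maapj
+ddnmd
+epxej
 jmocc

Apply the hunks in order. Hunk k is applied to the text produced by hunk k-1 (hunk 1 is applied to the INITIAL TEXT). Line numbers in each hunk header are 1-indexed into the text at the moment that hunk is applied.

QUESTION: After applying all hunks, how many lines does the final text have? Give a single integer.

Answer: 6

Derivation:
Hunk 1: at line 1 remove [jpld,omhp] add [pmv,zvm] -> 8 lines: rboj pmv zvm xzyt tmt ifjhm tgas yvheb
Hunk 2: at line 1 remove [pmv,zvm,xzyt] add [aklju] -> 6 lines: rboj aklju tmt ifjhm tgas yvheb
Hunk 3: at line 3 remove [ifjhm] add [guavj] -> 6 lines: rboj aklju tmt guavj tgas yvheb
Hunk 4: at line 2 remove [tmt,guavj,tgas] add [upex,jmocc] -> 5 lines: rboj aklju upex jmocc yvheb
Hunk 5: at line 2 remove [upex] add [thzk,ilfa] -> 6 lines: rboj aklju thzk ilfa jmocc yvheb
Hunk 6: at line 2 remove [thzk] add [taupp] -> 6 lines: rboj aklju taupp ilfa jmocc yvheb
Hunk 7: at line 1 remove [aklju,taupp,ilfa] add [maapj,ddnmd,epxej] -> 6 lines: rboj maapj ddnmd epxej jmocc yvheb
Final line count: 6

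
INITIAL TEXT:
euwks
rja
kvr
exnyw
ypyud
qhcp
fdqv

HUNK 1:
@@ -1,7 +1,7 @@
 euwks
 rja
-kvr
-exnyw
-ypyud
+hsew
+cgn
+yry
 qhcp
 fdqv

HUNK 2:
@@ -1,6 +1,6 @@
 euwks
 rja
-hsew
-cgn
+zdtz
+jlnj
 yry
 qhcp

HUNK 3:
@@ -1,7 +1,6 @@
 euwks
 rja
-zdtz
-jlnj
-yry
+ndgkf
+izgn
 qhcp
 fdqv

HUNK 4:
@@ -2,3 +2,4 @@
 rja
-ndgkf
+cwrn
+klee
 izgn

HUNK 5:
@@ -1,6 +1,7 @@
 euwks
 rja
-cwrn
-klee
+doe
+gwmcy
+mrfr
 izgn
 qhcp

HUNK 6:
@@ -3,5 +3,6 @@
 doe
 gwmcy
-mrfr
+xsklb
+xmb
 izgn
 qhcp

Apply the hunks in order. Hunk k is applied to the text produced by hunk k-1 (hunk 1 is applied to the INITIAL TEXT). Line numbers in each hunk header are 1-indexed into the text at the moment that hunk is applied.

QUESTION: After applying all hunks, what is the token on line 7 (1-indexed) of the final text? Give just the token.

Hunk 1: at line 1 remove [kvr,exnyw,ypyud] add [hsew,cgn,yry] -> 7 lines: euwks rja hsew cgn yry qhcp fdqv
Hunk 2: at line 1 remove [hsew,cgn] add [zdtz,jlnj] -> 7 lines: euwks rja zdtz jlnj yry qhcp fdqv
Hunk 3: at line 1 remove [zdtz,jlnj,yry] add [ndgkf,izgn] -> 6 lines: euwks rja ndgkf izgn qhcp fdqv
Hunk 4: at line 2 remove [ndgkf] add [cwrn,klee] -> 7 lines: euwks rja cwrn klee izgn qhcp fdqv
Hunk 5: at line 1 remove [cwrn,klee] add [doe,gwmcy,mrfr] -> 8 lines: euwks rja doe gwmcy mrfr izgn qhcp fdqv
Hunk 6: at line 3 remove [mrfr] add [xsklb,xmb] -> 9 lines: euwks rja doe gwmcy xsklb xmb izgn qhcp fdqv
Final line 7: izgn

Answer: izgn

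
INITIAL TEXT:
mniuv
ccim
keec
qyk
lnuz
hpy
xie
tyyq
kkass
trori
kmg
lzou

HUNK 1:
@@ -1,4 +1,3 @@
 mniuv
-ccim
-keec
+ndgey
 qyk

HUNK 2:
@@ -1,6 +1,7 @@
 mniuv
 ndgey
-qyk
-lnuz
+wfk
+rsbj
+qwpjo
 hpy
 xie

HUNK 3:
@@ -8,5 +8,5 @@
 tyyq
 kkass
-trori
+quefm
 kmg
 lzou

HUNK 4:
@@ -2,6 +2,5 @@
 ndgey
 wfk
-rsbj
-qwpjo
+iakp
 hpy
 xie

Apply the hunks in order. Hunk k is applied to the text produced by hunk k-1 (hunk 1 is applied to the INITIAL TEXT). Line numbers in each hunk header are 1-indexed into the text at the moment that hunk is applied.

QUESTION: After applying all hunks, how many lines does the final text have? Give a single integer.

Hunk 1: at line 1 remove [ccim,keec] add [ndgey] -> 11 lines: mniuv ndgey qyk lnuz hpy xie tyyq kkass trori kmg lzou
Hunk 2: at line 1 remove [qyk,lnuz] add [wfk,rsbj,qwpjo] -> 12 lines: mniuv ndgey wfk rsbj qwpjo hpy xie tyyq kkass trori kmg lzou
Hunk 3: at line 8 remove [trori] add [quefm] -> 12 lines: mniuv ndgey wfk rsbj qwpjo hpy xie tyyq kkass quefm kmg lzou
Hunk 4: at line 2 remove [rsbj,qwpjo] add [iakp] -> 11 lines: mniuv ndgey wfk iakp hpy xie tyyq kkass quefm kmg lzou
Final line count: 11

Answer: 11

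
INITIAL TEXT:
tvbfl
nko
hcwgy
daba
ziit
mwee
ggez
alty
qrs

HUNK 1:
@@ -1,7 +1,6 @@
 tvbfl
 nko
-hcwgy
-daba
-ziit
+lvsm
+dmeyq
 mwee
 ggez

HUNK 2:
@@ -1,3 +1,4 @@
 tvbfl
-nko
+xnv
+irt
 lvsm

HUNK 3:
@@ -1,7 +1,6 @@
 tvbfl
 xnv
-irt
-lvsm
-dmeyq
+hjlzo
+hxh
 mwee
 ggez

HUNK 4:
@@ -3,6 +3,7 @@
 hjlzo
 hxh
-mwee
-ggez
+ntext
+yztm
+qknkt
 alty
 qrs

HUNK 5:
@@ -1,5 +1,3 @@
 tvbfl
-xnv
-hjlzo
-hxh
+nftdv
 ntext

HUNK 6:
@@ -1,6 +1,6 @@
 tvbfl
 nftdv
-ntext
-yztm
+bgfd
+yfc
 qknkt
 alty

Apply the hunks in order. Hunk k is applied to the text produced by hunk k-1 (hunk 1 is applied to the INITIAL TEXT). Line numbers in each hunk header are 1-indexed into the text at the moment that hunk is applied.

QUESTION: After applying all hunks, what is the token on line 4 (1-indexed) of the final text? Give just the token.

Answer: yfc

Derivation:
Hunk 1: at line 1 remove [hcwgy,daba,ziit] add [lvsm,dmeyq] -> 8 lines: tvbfl nko lvsm dmeyq mwee ggez alty qrs
Hunk 2: at line 1 remove [nko] add [xnv,irt] -> 9 lines: tvbfl xnv irt lvsm dmeyq mwee ggez alty qrs
Hunk 3: at line 1 remove [irt,lvsm,dmeyq] add [hjlzo,hxh] -> 8 lines: tvbfl xnv hjlzo hxh mwee ggez alty qrs
Hunk 4: at line 3 remove [mwee,ggez] add [ntext,yztm,qknkt] -> 9 lines: tvbfl xnv hjlzo hxh ntext yztm qknkt alty qrs
Hunk 5: at line 1 remove [xnv,hjlzo,hxh] add [nftdv] -> 7 lines: tvbfl nftdv ntext yztm qknkt alty qrs
Hunk 6: at line 1 remove [ntext,yztm] add [bgfd,yfc] -> 7 lines: tvbfl nftdv bgfd yfc qknkt alty qrs
Final line 4: yfc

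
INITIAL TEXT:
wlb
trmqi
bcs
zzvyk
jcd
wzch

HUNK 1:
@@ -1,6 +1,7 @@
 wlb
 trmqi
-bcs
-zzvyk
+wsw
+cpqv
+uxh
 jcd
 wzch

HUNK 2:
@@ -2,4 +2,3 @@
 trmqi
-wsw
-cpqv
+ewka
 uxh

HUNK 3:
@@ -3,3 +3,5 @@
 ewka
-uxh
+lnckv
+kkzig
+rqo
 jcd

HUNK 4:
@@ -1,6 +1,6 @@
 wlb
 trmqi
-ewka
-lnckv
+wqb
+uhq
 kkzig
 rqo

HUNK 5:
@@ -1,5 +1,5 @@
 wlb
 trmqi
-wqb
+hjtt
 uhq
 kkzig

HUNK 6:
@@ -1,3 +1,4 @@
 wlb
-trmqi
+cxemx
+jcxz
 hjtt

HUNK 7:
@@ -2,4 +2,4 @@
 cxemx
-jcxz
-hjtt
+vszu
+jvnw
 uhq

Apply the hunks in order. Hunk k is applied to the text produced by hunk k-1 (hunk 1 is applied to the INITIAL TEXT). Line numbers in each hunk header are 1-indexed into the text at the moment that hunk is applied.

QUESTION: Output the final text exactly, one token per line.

Hunk 1: at line 1 remove [bcs,zzvyk] add [wsw,cpqv,uxh] -> 7 lines: wlb trmqi wsw cpqv uxh jcd wzch
Hunk 2: at line 2 remove [wsw,cpqv] add [ewka] -> 6 lines: wlb trmqi ewka uxh jcd wzch
Hunk 3: at line 3 remove [uxh] add [lnckv,kkzig,rqo] -> 8 lines: wlb trmqi ewka lnckv kkzig rqo jcd wzch
Hunk 4: at line 1 remove [ewka,lnckv] add [wqb,uhq] -> 8 lines: wlb trmqi wqb uhq kkzig rqo jcd wzch
Hunk 5: at line 1 remove [wqb] add [hjtt] -> 8 lines: wlb trmqi hjtt uhq kkzig rqo jcd wzch
Hunk 6: at line 1 remove [trmqi] add [cxemx,jcxz] -> 9 lines: wlb cxemx jcxz hjtt uhq kkzig rqo jcd wzch
Hunk 7: at line 2 remove [jcxz,hjtt] add [vszu,jvnw] -> 9 lines: wlb cxemx vszu jvnw uhq kkzig rqo jcd wzch

Answer: wlb
cxemx
vszu
jvnw
uhq
kkzig
rqo
jcd
wzch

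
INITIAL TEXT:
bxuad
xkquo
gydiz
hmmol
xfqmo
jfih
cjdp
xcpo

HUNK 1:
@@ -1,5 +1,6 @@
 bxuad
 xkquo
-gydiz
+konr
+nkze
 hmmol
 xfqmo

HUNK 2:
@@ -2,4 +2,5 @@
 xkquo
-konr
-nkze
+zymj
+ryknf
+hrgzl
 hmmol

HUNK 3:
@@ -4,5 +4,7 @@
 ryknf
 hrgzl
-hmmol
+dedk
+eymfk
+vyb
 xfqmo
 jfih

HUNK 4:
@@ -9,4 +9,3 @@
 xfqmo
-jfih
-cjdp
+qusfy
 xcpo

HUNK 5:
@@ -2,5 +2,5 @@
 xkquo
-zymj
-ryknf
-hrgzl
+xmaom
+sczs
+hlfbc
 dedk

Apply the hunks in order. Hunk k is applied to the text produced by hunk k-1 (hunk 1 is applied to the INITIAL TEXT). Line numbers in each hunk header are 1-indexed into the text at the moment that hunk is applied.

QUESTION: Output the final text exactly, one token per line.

Hunk 1: at line 1 remove [gydiz] add [konr,nkze] -> 9 lines: bxuad xkquo konr nkze hmmol xfqmo jfih cjdp xcpo
Hunk 2: at line 2 remove [konr,nkze] add [zymj,ryknf,hrgzl] -> 10 lines: bxuad xkquo zymj ryknf hrgzl hmmol xfqmo jfih cjdp xcpo
Hunk 3: at line 4 remove [hmmol] add [dedk,eymfk,vyb] -> 12 lines: bxuad xkquo zymj ryknf hrgzl dedk eymfk vyb xfqmo jfih cjdp xcpo
Hunk 4: at line 9 remove [jfih,cjdp] add [qusfy] -> 11 lines: bxuad xkquo zymj ryknf hrgzl dedk eymfk vyb xfqmo qusfy xcpo
Hunk 5: at line 2 remove [zymj,ryknf,hrgzl] add [xmaom,sczs,hlfbc] -> 11 lines: bxuad xkquo xmaom sczs hlfbc dedk eymfk vyb xfqmo qusfy xcpo

Answer: bxuad
xkquo
xmaom
sczs
hlfbc
dedk
eymfk
vyb
xfqmo
qusfy
xcpo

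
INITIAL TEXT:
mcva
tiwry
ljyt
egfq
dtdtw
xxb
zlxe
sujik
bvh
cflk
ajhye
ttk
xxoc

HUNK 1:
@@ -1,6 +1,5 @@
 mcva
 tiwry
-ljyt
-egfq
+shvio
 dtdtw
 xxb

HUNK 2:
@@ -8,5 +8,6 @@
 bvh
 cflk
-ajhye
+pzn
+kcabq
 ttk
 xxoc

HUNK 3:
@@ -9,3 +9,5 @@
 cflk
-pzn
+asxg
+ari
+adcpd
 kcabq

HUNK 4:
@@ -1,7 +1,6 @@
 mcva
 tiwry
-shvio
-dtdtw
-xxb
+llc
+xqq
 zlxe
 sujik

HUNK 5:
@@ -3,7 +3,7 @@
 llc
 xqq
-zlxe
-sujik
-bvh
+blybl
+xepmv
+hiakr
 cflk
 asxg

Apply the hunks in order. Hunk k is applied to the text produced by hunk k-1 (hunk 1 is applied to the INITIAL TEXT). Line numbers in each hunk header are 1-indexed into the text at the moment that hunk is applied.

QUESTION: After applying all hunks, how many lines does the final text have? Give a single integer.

Hunk 1: at line 1 remove [ljyt,egfq] add [shvio] -> 12 lines: mcva tiwry shvio dtdtw xxb zlxe sujik bvh cflk ajhye ttk xxoc
Hunk 2: at line 8 remove [ajhye] add [pzn,kcabq] -> 13 lines: mcva tiwry shvio dtdtw xxb zlxe sujik bvh cflk pzn kcabq ttk xxoc
Hunk 3: at line 9 remove [pzn] add [asxg,ari,adcpd] -> 15 lines: mcva tiwry shvio dtdtw xxb zlxe sujik bvh cflk asxg ari adcpd kcabq ttk xxoc
Hunk 4: at line 1 remove [shvio,dtdtw,xxb] add [llc,xqq] -> 14 lines: mcva tiwry llc xqq zlxe sujik bvh cflk asxg ari adcpd kcabq ttk xxoc
Hunk 5: at line 3 remove [zlxe,sujik,bvh] add [blybl,xepmv,hiakr] -> 14 lines: mcva tiwry llc xqq blybl xepmv hiakr cflk asxg ari adcpd kcabq ttk xxoc
Final line count: 14

Answer: 14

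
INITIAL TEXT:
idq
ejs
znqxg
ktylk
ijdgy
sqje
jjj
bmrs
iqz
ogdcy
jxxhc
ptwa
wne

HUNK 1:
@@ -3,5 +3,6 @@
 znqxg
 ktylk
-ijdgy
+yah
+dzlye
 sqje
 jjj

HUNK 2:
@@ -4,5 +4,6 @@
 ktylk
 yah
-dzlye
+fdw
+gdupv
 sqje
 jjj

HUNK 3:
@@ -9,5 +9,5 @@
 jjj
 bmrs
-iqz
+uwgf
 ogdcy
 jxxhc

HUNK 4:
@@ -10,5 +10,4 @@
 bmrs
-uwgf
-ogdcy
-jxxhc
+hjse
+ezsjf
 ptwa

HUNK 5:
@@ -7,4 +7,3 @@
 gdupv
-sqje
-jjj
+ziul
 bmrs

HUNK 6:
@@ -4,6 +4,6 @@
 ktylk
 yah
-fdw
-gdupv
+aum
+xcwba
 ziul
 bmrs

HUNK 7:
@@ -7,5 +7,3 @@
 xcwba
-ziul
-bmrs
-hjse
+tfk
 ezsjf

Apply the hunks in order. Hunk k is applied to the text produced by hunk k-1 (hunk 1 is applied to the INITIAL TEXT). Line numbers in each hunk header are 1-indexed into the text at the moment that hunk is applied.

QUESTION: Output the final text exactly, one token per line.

Answer: idq
ejs
znqxg
ktylk
yah
aum
xcwba
tfk
ezsjf
ptwa
wne

Derivation:
Hunk 1: at line 3 remove [ijdgy] add [yah,dzlye] -> 14 lines: idq ejs znqxg ktylk yah dzlye sqje jjj bmrs iqz ogdcy jxxhc ptwa wne
Hunk 2: at line 4 remove [dzlye] add [fdw,gdupv] -> 15 lines: idq ejs znqxg ktylk yah fdw gdupv sqje jjj bmrs iqz ogdcy jxxhc ptwa wne
Hunk 3: at line 9 remove [iqz] add [uwgf] -> 15 lines: idq ejs znqxg ktylk yah fdw gdupv sqje jjj bmrs uwgf ogdcy jxxhc ptwa wne
Hunk 4: at line 10 remove [uwgf,ogdcy,jxxhc] add [hjse,ezsjf] -> 14 lines: idq ejs znqxg ktylk yah fdw gdupv sqje jjj bmrs hjse ezsjf ptwa wne
Hunk 5: at line 7 remove [sqje,jjj] add [ziul] -> 13 lines: idq ejs znqxg ktylk yah fdw gdupv ziul bmrs hjse ezsjf ptwa wne
Hunk 6: at line 4 remove [fdw,gdupv] add [aum,xcwba] -> 13 lines: idq ejs znqxg ktylk yah aum xcwba ziul bmrs hjse ezsjf ptwa wne
Hunk 7: at line 7 remove [ziul,bmrs,hjse] add [tfk] -> 11 lines: idq ejs znqxg ktylk yah aum xcwba tfk ezsjf ptwa wne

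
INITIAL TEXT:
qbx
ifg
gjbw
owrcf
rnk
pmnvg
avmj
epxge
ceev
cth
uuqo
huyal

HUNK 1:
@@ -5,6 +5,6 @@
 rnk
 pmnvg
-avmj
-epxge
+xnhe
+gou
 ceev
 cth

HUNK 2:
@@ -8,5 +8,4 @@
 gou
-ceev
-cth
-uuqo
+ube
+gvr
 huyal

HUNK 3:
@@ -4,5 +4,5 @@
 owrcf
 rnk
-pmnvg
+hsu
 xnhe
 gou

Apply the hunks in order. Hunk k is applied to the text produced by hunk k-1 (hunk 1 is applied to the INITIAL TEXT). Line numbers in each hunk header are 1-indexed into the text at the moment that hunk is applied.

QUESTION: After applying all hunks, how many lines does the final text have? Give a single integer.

Answer: 11

Derivation:
Hunk 1: at line 5 remove [avmj,epxge] add [xnhe,gou] -> 12 lines: qbx ifg gjbw owrcf rnk pmnvg xnhe gou ceev cth uuqo huyal
Hunk 2: at line 8 remove [ceev,cth,uuqo] add [ube,gvr] -> 11 lines: qbx ifg gjbw owrcf rnk pmnvg xnhe gou ube gvr huyal
Hunk 3: at line 4 remove [pmnvg] add [hsu] -> 11 lines: qbx ifg gjbw owrcf rnk hsu xnhe gou ube gvr huyal
Final line count: 11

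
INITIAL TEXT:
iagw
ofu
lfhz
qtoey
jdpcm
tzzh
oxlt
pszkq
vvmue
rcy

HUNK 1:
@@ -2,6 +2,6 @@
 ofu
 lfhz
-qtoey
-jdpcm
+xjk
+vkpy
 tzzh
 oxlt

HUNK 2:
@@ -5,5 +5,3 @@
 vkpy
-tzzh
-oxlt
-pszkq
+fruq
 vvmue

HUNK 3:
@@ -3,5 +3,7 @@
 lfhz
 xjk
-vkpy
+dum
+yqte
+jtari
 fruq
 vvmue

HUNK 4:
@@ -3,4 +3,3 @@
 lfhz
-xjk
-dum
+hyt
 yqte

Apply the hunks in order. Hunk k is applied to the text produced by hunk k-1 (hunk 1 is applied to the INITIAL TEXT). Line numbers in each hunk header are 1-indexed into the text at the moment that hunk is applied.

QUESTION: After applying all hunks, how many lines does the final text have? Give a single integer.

Hunk 1: at line 2 remove [qtoey,jdpcm] add [xjk,vkpy] -> 10 lines: iagw ofu lfhz xjk vkpy tzzh oxlt pszkq vvmue rcy
Hunk 2: at line 5 remove [tzzh,oxlt,pszkq] add [fruq] -> 8 lines: iagw ofu lfhz xjk vkpy fruq vvmue rcy
Hunk 3: at line 3 remove [vkpy] add [dum,yqte,jtari] -> 10 lines: iagw ofu lfhz xjk dum yqte jtari fruq vvmue rcy
Hunk 4: at line 3 remove [xjk,dum] add [hyt] -> 9 lines: iagw ofu lfhz hyt yqte jtari fruq vvmue rcy
Final line count: 9

Answer: 9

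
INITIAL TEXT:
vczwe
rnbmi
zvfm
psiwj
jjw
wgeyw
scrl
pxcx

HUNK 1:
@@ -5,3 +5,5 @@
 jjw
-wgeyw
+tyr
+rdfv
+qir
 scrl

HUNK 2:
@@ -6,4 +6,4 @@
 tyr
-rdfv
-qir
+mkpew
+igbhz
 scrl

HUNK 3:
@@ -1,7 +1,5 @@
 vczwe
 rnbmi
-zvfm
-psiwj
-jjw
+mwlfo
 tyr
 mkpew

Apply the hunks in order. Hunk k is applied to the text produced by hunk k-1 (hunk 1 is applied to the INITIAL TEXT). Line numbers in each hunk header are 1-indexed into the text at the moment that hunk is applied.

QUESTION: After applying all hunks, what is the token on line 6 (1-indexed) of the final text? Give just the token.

Hunk 1: at line 5 remove [wgeyw] add [tyr,rdfv,qir] -> 10 lines: vczwe rnbmi zvfm psiwj jjw tyr rdfv qir scrl pxcx
Hunk 2: at line 6 remove [rdfv,qir] add [mkpew,igbhz] -> 10 lines: vczwe rnbmi zvfm psiwj jjw tyr mkpew igbhz scrl pxcx
Hunk 3: at line 1 remove [zvfm,psiwj,jjw] add [mwlfo] -> 8 lines: vczwe rnbmi mwlfo tyr mkpew igbhz scrl pxcx
Final line 6: igbhz

Answer: igbhz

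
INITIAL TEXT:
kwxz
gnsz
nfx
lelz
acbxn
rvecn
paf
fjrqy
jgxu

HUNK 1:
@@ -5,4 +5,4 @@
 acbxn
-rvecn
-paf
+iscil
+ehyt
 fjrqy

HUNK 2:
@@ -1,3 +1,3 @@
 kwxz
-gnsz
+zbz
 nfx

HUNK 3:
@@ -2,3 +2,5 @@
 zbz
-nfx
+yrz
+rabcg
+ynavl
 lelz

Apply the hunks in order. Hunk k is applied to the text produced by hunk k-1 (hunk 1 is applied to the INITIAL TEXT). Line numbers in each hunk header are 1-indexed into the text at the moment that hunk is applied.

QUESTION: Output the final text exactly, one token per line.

Answer: kwxz
zbz
yrz
rabcg
ynavl
lelz
acbxn
iscil
ehyt
fjrqy
jgxu

Derivation:
Hunk 1: at line 5 remove [rvecn,paf] add [iscil,ehyt] -> 9 lines: kwxz gnsz nfx lelz acbxn iscil ehyt fjrqy jgxu
Hunk 2: at line 1 remove [gnsz] add [zbz] -> 9 lines: kwxz zbz nfx lelz acbxn iscil ehyt fjrqy jgxu
Hunk 3: at line 2 remove [nfx] add [yrz,rabcg,ynavl] -> 11 lines: kwxz zbz yrz rabcg ynavl lelz acbxn iscil ehyt fjrqy jgxu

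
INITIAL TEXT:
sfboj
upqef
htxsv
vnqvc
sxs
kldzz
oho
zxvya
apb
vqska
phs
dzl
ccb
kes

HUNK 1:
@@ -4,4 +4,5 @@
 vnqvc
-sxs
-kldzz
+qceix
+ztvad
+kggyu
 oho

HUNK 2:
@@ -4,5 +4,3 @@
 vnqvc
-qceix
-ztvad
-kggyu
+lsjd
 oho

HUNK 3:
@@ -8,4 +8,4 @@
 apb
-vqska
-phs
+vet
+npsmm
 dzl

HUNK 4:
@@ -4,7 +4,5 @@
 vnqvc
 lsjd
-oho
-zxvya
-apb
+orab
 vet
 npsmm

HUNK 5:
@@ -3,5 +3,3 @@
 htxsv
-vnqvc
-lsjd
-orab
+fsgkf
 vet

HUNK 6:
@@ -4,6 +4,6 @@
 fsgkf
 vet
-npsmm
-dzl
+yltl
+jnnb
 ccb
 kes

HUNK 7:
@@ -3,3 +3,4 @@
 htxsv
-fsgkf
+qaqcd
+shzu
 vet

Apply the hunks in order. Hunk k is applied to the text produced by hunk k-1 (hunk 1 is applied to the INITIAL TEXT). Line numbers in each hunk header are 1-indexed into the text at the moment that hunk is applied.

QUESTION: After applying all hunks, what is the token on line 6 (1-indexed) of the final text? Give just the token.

Answer: vet

Derivation:
Hunk 1: at line 4 remove [sxs,kldzz] add [qceix,ztvad,kggyu] -> 15 lines: sfboj upqef htxsv vnqvc qceix ztvad kggyu oho zxvya apb vqska phs dzl ccb kes
Hunk 2: at line 4 remove [qceix,ztvad,kggyu] add [lsjd] -> 13 lines: sfboj upqef htxsv vnqvc lsjd oho zxvya apb vqska phs dzl ccb kes
Hunk 3: at line 8 remove [vqska,phs] add [vet,npsmm] -> 13 lines: sfboj upqef htxsv vnqvc lsjd oho zxvya apb vet npsmm dzl ccb kes
Hunk 4: at line 4 remove [oho,zxvya,apb] add [orab] -> 11 lines: sfboj upqef htxsv vnqvc lsjd orab vet npsmm dzl ccb kes
Hunk 5: at line 3 remove [vnqvc,lsjd,orab] add [fsgkf] -> 9 lines: sfboj upqef htxsv fsgkf vet npsmm dzl ccb kes
Hunk 6: at line 4 remove [npsmm,dzl] add [yltl,jnnb] -> 9 lines: sfboj upqef htxsv fsgkf vet yltl jnnb ccb kes
Hunk 7: at line 3 remove [fsgkf] add [qaqcd,shzu] -> 10 lines: sfboj upqef htxsv qaqcd shzu vet yltl jnnb ccb kes
Final line 6: vet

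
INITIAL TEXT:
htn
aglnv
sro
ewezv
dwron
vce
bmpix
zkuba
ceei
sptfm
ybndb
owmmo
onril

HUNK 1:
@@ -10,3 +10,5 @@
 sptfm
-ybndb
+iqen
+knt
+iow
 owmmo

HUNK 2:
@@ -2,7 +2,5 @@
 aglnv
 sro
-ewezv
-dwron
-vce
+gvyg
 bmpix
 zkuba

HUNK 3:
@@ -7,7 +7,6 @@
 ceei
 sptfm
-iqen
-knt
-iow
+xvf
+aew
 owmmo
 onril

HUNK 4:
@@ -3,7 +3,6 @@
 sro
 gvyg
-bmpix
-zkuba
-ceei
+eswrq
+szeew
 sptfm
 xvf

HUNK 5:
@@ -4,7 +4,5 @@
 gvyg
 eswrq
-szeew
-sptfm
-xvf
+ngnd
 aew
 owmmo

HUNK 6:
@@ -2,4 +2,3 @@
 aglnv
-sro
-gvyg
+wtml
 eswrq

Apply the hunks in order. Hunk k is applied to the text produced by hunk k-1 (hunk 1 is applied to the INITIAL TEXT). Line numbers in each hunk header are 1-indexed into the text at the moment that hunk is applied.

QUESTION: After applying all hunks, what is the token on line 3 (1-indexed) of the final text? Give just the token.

Hunk 1: at line 10 remove [ybndb] add [iqen,knt,iow] -> 15 lines: htn aglnv sro ewezv dwron vce bmpix zkuba ceei sptfm iqen knt iow owmmo onril
Hunk 2: at line 2 remove [ewezv,dwron,vce] add [gvyg] -> 13 lines: htn aglnv sro gvyg bmpix zkuba ceei sptfm iqen knt iow owmmo onril
Hunk 3: at line 7 remove [iqen,knt,iow] add [xvf,aew] -> 12 lines: htn aglnv sro gvyg bmpix zkuba ceei sptfm xvf aew owmmo onril
Hunk 4: at line 3 remove [bmpix,zkuba,ceei] add [eswrq,szeew] -> 11 lines: htn aglnv sro gvyg eswrq szeew sptfm xvf aew owmmo onril
Hunk 5: at line 4 remove [szeew,sptfm,xvf] add [ngnd] -> 9 lines: htn aglnv sro gvyg eswrq ngnd aew owmmo onril
Hunk 6: at line 2 remove [sro,gvyg] add [wtml] -> 8 lines: htn aglnv wtml eswrq ngnd aew owmmo onril
Final line 3: wtml

Answer: wtml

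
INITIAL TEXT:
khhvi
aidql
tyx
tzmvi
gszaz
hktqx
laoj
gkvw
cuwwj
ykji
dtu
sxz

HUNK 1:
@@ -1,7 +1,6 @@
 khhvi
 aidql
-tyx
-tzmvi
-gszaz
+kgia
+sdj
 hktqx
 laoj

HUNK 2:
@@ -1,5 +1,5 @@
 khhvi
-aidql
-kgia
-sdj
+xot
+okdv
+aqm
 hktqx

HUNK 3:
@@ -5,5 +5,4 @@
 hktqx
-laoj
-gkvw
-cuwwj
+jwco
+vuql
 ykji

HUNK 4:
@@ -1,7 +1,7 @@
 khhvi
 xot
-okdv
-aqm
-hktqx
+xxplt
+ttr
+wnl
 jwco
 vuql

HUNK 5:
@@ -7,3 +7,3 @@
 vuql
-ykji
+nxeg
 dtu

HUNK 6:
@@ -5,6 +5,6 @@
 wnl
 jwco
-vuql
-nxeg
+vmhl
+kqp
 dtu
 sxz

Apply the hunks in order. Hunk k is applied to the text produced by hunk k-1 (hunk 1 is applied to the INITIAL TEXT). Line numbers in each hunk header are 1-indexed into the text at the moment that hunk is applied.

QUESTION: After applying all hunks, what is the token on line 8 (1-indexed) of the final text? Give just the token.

Answer: kqp

Derivation:
Hunk 1: at line 1 remove [tyx,tzmvi,gszaz] add [kgia,sdj] -> 11 lines: khhvi aidql kgia sdj hktqx laoj gkvw cuwwj ykji dtu sxz
Hunk 2: at line 1 remove [aidql,kgia,sdj] add [xot,okdv,aqm] -> 11 lines: khhvi xot okdv aqm hktqx laoj gkvw cuwwj ykji dtu sxz
Hunk 3: at line 5 remove [laoj,gkvw,cuwwj] add [jwco,vuql] -> 10 lines: khhvi xot okdv aqm hktqx jwco vuql ykji dtu sxz
Hunk 4: at line 1 remove [okdv,aqm,hktqx] add [xxplt,ttr,wnl] -> 10 lines: khhvi xot xxplt ttr wnl jwco vuql ykji dtu sxz
Hunk 5: at line 7 remove [ykji] add [nxeg] -> 10 lines: khhvi xot xxplt ttr wnl jwco vuql nxeg dtu sxz
Hunk 6: at line 5 remove [vuql,nxeg] add [vmhl,kqp] -> 10 lines: khhvi xot xxplt ttr wnl jwco vmhl kqp dtu sxz
Final line 8: kqp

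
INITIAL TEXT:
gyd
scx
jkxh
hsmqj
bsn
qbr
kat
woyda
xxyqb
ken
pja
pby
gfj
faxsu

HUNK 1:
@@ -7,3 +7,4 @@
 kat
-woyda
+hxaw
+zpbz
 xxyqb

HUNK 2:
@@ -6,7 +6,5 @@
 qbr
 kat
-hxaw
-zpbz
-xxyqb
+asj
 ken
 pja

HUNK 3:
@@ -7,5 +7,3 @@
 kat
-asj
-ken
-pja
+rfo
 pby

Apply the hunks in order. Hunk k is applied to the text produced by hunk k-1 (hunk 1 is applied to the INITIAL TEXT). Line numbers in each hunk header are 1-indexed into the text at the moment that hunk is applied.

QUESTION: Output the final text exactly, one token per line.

Hunk 1: at line 7 remove [woyda] add [hxaw,zpbz] -> 15 lines: gyd scx jkxh hsmqj bsn qbr kat hxaw zpbz xxyqb ken pja pby gfj faxsu
Hunk 2: at line 6 remove [hxaw,zpbz,xxyqb] add [asj] -> 13 lines: gyd scx jkxh hsmqj bsn qbr kat asj ken pja pby gfj faxsu
Hunk 3: at line 7 remove [asj,ken,pja] add [rfo] -> 11 lines: gyd scx jkxh hsmqj bsn qbr kat rfo pby gfj faxsu

Answer: gyd
scx
jkxh
hsmqj
bsn
qbr
kat
rfo
pby
gfj
faxsu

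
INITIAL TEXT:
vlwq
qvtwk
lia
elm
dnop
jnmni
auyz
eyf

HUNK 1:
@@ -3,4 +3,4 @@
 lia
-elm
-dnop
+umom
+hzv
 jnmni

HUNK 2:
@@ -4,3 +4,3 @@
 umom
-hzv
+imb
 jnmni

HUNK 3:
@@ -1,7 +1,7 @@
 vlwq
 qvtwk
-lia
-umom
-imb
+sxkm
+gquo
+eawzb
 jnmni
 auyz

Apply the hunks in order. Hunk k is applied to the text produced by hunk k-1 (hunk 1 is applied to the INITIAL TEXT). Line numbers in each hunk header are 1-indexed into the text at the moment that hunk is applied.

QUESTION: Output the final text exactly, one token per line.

Hunk 1: at line 3 remove [elm,dnop] add [umom,hzv] -> 8 lines: vlwq qvtwk lia umom hzv jnmni auyz eyf
Hunk 2: at line 4 remove [hzv] add [imb] -> 8 lines: vlwq qvtwk lia umom imb jnmni auyz eyf
Hunk 3: at line 1 remove [lia,umom,imb] add [sxkm,gquo,eawzb] -> 8 lines: vlwq qvtwk sxkm gquo eawzb jnmni auyz eyf

Answer: vlwq
qvtwk
sxkm
gquo
eawzb
jnmni
auyz
eyf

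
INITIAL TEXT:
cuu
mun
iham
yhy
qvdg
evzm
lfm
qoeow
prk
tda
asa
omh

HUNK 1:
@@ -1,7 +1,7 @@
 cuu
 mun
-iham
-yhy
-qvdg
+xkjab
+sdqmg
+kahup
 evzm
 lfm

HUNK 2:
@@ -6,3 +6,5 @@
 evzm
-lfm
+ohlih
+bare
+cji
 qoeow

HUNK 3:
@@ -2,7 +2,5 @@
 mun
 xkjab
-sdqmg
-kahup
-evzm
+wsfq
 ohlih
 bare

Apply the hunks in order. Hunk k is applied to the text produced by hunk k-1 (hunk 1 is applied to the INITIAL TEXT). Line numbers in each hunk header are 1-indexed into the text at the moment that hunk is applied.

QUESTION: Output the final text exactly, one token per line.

Answer: cuu
mun
xkjab
wsfq
ohlih
bare
cji
qoeow
prk
tda
asa
omh

Derivation:
Hunk 1: at line 1 remove [iham,yhy,qvdg] add [xkjab,sdqmg,kahup] -> 12 lines: cuu mun xkjab sdqmg kahup evzm lfm qoeow prk tda asa omh
Hunk 2: at line 6 remove [lfm] add [ohlih,bare,cji] -> 14 lines: cuu mun xkjab sdqmg kahup evzm ohlih bare cji qoeow prk tda asa omh
Hunk 3: at line 2 remove [sdqmg,kahup,evzm] add [wsfq] -> 12 lines: cuu mun xkjab wsfq ohlih bare cji qoeow prk tda asa omh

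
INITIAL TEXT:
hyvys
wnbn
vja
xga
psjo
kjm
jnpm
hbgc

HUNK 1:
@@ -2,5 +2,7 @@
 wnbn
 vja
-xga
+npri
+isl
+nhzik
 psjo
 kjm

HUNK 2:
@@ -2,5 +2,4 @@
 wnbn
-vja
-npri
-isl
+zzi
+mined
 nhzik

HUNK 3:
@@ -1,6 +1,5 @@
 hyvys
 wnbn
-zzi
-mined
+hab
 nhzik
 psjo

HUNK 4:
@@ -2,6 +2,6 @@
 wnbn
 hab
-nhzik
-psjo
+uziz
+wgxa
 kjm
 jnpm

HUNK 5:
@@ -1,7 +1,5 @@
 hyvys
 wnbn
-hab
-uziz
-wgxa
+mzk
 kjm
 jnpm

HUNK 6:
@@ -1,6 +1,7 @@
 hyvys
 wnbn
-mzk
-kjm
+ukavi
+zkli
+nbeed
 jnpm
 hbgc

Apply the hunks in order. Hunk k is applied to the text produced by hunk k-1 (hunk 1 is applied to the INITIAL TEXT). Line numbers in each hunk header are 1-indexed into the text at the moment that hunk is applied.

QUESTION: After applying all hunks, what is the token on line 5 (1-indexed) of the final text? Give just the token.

Hunk 1: at line 2 remove [xga] add [npri,isl,nhzik] -> 10 lines: hyvys wnbn vja npri isl nhzik psjo kjm jnpm hbgc
Hunk 2: at line 2 remove [vja,npri,isl] add [zzi,mined] -> 9 lines: hyvys wnbn zzi mined nhzik psjo kjm jnpm hbgc
Hunk 3: at line 1 remove [zzi,mined] add [hab] -> 8 lines: hyvys wnbn hab nhzik psjo kjm jnpm hbgc
Hunk 4: at line 2 remove [nhzik,psjo] add [uziz,wgxa] -> 8 lines: hyvys wnbn hab uziz wgxa kjm jnpm hbgc
Hunk 5: at line 1 remove [hab,uziz,wgxa] add [mzk] -> 6 lines: hyvys wnbn mzk kjm jnpm hbgc
Hunk 6: at line 1 remove [mzk,kjm] add [ukavi,zkli,nbeed] -> 7 lines: hyvys wnbn ukavi zkli nbeed jnpm hbgc
Final line 5: nbeed

Answer: nbeed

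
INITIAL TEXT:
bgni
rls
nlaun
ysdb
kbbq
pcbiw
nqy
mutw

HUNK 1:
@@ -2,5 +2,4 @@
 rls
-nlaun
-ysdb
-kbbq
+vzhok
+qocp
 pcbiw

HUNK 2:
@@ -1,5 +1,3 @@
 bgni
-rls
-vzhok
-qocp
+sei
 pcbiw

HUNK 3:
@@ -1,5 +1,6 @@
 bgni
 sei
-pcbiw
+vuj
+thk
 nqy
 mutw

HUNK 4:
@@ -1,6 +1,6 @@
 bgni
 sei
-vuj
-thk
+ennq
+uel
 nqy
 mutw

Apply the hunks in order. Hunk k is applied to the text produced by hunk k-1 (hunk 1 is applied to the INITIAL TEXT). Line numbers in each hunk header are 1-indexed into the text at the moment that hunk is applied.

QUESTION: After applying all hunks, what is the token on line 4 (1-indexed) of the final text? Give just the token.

Answer: uel

Derivation:
Hunk 1: at line 2 remove [nlaun,ysdb,kbbq] add [vzhok,qocp] -> 7 lines: bgni rls vzhok qocp pcbiw nqy mutw
Hunk 2: at line 1 remove [rls,vzhok,qocp] add [sei] -> 5 lines: bgni sei pcbiw nqy mutw
Hunk 3: at line 1 remove [pcbiw] add [vuj,thk] -> 6 lines: bgni sei vuj thk nqy mutw
Hunk 4: at line 1 remove [vuj,thk] add [ennq,uel] -> 6 lines: bgni sei ennq uel nqy mutw
Final line 4: uel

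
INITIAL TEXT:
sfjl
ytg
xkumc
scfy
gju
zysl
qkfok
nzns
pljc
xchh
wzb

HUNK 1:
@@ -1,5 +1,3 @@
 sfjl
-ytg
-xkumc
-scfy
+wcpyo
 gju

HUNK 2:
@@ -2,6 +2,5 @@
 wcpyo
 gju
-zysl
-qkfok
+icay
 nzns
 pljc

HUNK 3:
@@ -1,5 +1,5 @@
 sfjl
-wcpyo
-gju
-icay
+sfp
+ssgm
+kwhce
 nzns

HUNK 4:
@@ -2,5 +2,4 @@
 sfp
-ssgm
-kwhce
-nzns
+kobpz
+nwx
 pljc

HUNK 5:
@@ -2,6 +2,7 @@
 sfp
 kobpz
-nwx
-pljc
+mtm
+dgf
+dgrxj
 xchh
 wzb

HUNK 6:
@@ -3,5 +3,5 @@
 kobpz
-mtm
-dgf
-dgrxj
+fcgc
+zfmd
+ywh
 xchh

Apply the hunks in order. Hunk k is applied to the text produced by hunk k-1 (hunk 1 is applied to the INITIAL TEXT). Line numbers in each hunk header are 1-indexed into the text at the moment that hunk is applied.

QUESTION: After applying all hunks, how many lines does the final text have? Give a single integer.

Hunk 1: at line 1 remove [ytg,xkumc,scfy] add [wcpyo] -> 9 lines: sfjl wcpyo gju zysl qkfok nzns pljc xchh wzb
Hunk 2: at line 2 remove [zysl,qkfok] add [icay] -> 8 lines: sfjl wcpyo gju icay nzns pljc xchh wzb
Hunk 3: at line 1 remove [wcpyo,gju,icay] add [sfp,ssgm,kwhce] -> 8 lines: sfjl sfp ssgm kwhce nzns pljc xchh wzb
Hunk 4: at line 2 remove [ssgm,kwhce,nzns] add [kobpz,nwx] -> 7 lines: sfjl sfp kobpz nwx pljc xchh wzb
Hunk 5: at line 2 remove [nwx,pljc] add [mtm,dgf,dgrxj] -> 8 lines: sfjl sfp kobpz mtm dgf dgrxj xchh wzb
Hunk 6: at line 3 remove [mtm,dgf,dgrxj] add [fcgc,zfmd,ywh] -> 8 lines: sfjl sfp kobpz fcgc zfmd ywh xchh wzb
Final line count: 8

Answer: 8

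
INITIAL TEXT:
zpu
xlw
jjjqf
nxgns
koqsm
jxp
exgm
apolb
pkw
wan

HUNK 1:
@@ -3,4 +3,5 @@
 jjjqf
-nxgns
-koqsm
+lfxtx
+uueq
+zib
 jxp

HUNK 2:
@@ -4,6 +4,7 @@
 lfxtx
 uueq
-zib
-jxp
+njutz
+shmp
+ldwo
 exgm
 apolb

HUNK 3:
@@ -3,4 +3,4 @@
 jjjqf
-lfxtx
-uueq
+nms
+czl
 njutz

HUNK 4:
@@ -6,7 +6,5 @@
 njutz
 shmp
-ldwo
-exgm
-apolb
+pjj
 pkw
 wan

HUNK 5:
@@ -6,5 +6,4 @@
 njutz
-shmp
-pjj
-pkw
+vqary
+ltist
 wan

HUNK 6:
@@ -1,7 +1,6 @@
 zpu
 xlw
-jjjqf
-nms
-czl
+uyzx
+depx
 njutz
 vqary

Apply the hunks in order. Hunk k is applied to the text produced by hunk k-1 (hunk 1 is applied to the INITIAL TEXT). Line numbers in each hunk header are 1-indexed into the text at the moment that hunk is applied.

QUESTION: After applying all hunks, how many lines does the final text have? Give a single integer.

Answer: 8

Derivation:
Hunk 1: at line 3 remove [nxgns,koqsm] add [lfxtx,uueq,zib] -> 11 lines: zpu xlw jjjqf lfxtx uueq zib jxp exgm apolb pkw wan
Hunk 2: at line 4 remove [zib,jxp] add [njutz,shmp,ldwo] -> 12 lines: zpu xlw jjjqf lfxtx uueq njutz shmp ldwo exgm apolb pkw wan
Hunk 3: at line 3 remove [lfxtx,uueq] add [nms,czl] -> 12 lines: zpu xlw jjjqf nms czl njutz shmp ldwo exgm apolb pkw wan
Hunk 4: at line 6 remove [ldwo,exgm,apolb] add [pjj] -> 10 lines: zpu xlw jjjqf nms czl njutz shmp pjj pkw wan
Hunk 5: at line 6 remove [shmp,pjj,pkw] add [vqary,ltist] -> 9 lines: zpu xlw jjjqf nms czl njutz vqary ltist wan
Hunk 6: at line 1 remove [jjjqf,nms,czl] add [uyzx,depx] -> 8 lines: zpu xlw uyzx depx njutz vqary ltist wan
Final line count: 8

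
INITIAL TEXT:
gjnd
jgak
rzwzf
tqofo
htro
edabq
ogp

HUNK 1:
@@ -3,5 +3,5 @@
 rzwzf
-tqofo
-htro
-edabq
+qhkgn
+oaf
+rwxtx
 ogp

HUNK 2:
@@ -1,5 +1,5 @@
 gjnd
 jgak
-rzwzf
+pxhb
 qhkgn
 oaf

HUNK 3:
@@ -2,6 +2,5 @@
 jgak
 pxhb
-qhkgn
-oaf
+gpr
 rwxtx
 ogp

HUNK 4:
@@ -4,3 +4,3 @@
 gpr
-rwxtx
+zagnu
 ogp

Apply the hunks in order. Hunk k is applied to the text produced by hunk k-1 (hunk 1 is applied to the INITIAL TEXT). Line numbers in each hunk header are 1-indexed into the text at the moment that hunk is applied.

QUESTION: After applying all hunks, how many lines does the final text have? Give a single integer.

Answer: 6

Derivation:
Hunk 1: at line 3 remove [tqofo,htro,edabq] add [qhkgn,oaf,rwxtx] -> 7 lines: gjnd jgak rzwzf qhkgn oaf rwxtx ogp
Hunk 2: at line 1 remove [rzwzf] add [pxhb] -> 7 lines: gjnd jgak pxhb qhkgn oaf rwxtx ogp
Hunk 3: at line 2 remove [qhkgn,oaf] add [gpr] -> 6 lines: gjnd jgak pxhb gpr rwxtx ogp
Hunk 4: at line 4 remove [rwxtx] add [zagnu] -> 6 lines: gjnd jgak pxhb gpr zagnu ogp
Final line count: 6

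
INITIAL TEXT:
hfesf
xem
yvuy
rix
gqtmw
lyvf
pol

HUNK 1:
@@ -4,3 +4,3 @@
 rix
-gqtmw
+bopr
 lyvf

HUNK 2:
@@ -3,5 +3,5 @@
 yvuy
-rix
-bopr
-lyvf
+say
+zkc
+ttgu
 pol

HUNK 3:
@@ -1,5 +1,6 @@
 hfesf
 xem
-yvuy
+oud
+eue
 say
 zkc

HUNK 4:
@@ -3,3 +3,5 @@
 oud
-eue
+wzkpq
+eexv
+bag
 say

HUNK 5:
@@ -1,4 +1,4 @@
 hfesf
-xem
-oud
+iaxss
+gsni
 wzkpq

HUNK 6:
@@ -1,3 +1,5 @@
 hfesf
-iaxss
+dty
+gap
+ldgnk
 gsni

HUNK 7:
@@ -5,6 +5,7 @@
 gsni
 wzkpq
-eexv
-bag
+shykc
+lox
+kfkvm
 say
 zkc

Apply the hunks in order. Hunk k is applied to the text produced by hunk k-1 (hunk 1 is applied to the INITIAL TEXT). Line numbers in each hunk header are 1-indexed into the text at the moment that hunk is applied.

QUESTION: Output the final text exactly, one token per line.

Hunk 1: at line 4 remove [gqtmw] add [bopr] -> 7 lines: hfesf xem yvuy rix bopr lyvf pol
Hunk 2: at line 3 remove [rix,bopr,lyvf] add [say,zkc,ttgu] -> 7 lines: hfesf xem yvuy say zkc ttgu pol
Hunk 3: at line 1 remove [yvuy] add [oud,eue] -> 8 lines: hfesf xem oud eue say zkc ttgu pol
Hunk 4: at line 3 remove [eue] add [wzkpq,eexv,bag] -> 10 lines: hfesf xem oud wzkpq eexv bag say zkc ttgu pol
Hunk 5: at line 1 remove [xem,oud] add [iaxss,gsni] -> 10 lines: hfesf iaxss gsni wzkpq eexv bag say zkc ttgu pol
Hunk 6: at line 1 remove [iaxss] add [dty,gap,ldgnk] -> 12 lines: hfesf dty gap ldgnk gsni wzkpq eexv bag say zkc ttgu pol
Hunk 7: at line 5 remove [eexv,bag] add [shykc,lox,kfkvm] -> 13 lines: hfesf dty gap ldgnk gsni wzkpq shykc lox kfkvm say zkc ttgu pol

Answer: hfesf
dty
gap
ldgnk
gsni
wzkpq
shykc
lox
kfkvm
say
zkc
ttgu
pol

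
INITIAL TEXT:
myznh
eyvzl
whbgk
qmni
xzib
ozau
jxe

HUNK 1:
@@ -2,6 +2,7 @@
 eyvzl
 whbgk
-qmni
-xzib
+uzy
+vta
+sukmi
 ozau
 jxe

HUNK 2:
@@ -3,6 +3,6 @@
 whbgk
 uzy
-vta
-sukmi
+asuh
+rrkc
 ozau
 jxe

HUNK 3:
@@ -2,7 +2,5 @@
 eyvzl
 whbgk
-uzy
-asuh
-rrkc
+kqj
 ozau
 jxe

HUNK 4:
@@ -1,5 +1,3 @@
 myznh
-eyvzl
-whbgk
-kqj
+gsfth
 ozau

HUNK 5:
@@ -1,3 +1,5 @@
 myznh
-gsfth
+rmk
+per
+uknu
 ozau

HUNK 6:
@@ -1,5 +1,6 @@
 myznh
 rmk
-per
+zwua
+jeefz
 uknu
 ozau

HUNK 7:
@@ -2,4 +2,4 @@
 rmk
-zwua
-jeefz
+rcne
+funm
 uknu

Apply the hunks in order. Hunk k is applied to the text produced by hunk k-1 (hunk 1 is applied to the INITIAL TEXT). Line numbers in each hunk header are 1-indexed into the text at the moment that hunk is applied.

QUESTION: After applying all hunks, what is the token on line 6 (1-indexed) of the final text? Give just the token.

Hunk 1: at line 2 remove [qmni,xzib] add [uzy,vta,sukmi] -> 8 lines: myznh eyvzl whbgk uzy vta sukmi ozau jxe
Hunk 2: at line 3 remove [vta,sukmi] add [asuh,rrkc] -> 8 lines: myznh eyvzl whbgk uzy asuh rrkc ozau jxe
Hunk 3: at line 2 remove [uzy,asuh,rrkc] add [kqj] -> 6 lines: myznh eyvzl whbgk kqj ozau jxe
Hunk 4: at line 1 remove [eyvzl,whbgk,kqj] add [gsfth] -> 4 lines: myznh gsfth ozau jxe
Hunk 5: at line 1 remove [gsfth] add [rmk,per,uknu] -> 6 lines: myznh rmk per uknu ozau jxe
Hunk 6: at line 1 remove [per] add [zwua,jeefz] -> 7 lines: myznh rmk zwua jeefz uknu ozau jxe
Hunk 7: at line 2 remove [zwua,jeefz] add [rcne,funm] -> 7 lines: myznh rmk rcne funm uknu ozau jxe
Final line 6: ozau

Answer: ozau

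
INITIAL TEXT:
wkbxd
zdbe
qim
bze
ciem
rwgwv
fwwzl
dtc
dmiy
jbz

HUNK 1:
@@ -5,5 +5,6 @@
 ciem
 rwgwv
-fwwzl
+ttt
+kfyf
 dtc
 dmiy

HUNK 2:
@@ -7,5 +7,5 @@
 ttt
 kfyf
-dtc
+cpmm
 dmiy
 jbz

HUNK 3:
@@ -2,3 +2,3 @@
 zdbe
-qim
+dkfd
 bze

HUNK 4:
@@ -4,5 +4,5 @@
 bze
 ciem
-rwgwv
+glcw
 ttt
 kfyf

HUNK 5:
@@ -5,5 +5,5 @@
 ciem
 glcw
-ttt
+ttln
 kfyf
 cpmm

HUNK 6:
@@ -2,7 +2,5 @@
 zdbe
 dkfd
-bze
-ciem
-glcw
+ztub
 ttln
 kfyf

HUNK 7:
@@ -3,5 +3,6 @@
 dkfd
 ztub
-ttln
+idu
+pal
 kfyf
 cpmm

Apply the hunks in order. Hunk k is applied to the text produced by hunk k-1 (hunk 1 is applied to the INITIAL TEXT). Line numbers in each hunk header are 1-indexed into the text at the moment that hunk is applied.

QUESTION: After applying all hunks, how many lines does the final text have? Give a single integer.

Hunk 1: at line 5 remove [fwwzl] add [ttt,kfyf] -> 11 lines: wkbxd zdbe qim bze ciem rwgwv ttt kfyf dtc dmiy jbz
Hunk 2: at line 7 remove [dtc] add [cpmm] -> 11 lines: wkbxd zdbe qim bze ciem rwgwv ttt kfyf cpmm dmiy jbz
Hunk 3: at line 2 remove [qim] add [dkfd] -> 11 lines: wkbxd zdbe dkfd bze ciem rwgwv ttt kfyf cpmm dmiy jbz
Hunk 4: at line 4 remove [rwgwv] add [glcw] -> 11 lines: wkbxd zdbe dkfd bze ciem glcw ttt kfyf cpmm dmiy jbz
Hunk 5: at line 5 remove [ttt] add [ttln] -> 11 lines: wkbxd zdbe dkfd bze ciem glcw ttln kfyf cpmm dmiy jbz
Hunk 6: at line 2 remove [bze,ciem,glcw] add [ztub] -> 9 lines: wkbxd zdbe dkfd ztub ttln kfyf cpmm dmiy jbz
Hunk 7: at line 3 remove [ttln] add [idu,pal] -> 10 lines: wkbxd zdbe dkfd ztub idu pal kfyf cpmm dmiy jbz
Final line count: 10

Answer: 10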